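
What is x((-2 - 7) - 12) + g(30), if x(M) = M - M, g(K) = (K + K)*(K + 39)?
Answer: 4140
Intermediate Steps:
g(K) = 2*K*(39 + K) (g(K) = (2*K)*(39 + K) = 2*K*(39 + K))
x(M) = 0
x((-2 - 7) - 12) + g(30) = 0 + 2*30*(39 + 30) = 0 + 2*30*69 = 0 + 4140 = 4140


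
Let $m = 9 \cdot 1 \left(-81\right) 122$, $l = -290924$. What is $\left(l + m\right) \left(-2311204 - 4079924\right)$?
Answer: $2427746664336$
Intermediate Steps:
$m = -88938$ ($m = 9 \left(-81\right) 122 = \left(-729\right) 122 = -88938$)
$\left(l + m\right) \left(-2311204 - 4079924\right) = \left(-290924 - 88938\right) \left(-2311204 - 4079924\right) = \left(-379862\right) \left(-6391128\right) = 2427746664336$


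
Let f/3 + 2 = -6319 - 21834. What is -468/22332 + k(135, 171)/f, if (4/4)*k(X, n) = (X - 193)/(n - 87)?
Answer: -138299701/6601953330 ≈ -0.020948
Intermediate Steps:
f = -84465 (f = -6 + 3*(-6319 - 21834) = -6 + 3*(-28153) = -6 - 84459 = -84465)
k(X, n) = (-193 + X)/(-87 + n) (k(X, n) = (X - 193)/(n - 87) = (-193 + X)/(-87 + n))
-468/22332 + k(135, 171)/f = -468/22332 + ((-193 + 135)/(-87 + 171))/(-84465) = -468*1/22332 + (-58/84)*(-1/84465) = -39/1861 + ((1/84)*(-58))*(-1/84465) = -39/1861 - 29/42*(-1/84465) = -39/1861 + 29/3547530 = -138299701/6601953330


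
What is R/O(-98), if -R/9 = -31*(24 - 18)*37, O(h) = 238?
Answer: 30969/119 ≈ 260.24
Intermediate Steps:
R = 61938 (R = -9*(-31*(24 - 18))*37 = -9*(-31*6)*37 = -(-1674)*37 = -9*(-6882) = 61938)
R/O(-98) = 61938/238 = 61938*(1/238) = 30969/119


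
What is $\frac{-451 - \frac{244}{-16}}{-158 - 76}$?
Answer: $\frac{581}{312} \approx 1.8622$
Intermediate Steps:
$\frac{-451 - \frac{244}{-16}}{-158 - 76} = \frac{-451 - - \frac{61}{4}}{-234} = \left(-451 + \frac{61}{4}\right) \left(- \frac{1}{234}\right) = \left(- \frac{1743}{4}\right) \left(- \frac{1}{234}\right) = \frac{581}{312}$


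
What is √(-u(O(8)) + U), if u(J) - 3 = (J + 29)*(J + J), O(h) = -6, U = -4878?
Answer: I*√4605 ≈ 67.86*I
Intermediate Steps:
u(J) = 3 + 2*J*(29 + J) (u(J) = 3 + (J + 29)*(J + J) = 3 + (29 + J)*(2*J) = 3 + 2*J*(29 + J))
√(-u(O(8)) + U) = √(-(3 + 2*(-6)² + 58*(-6)) - 4878) = √(-(3 + 2*36 - 348) - 4878) = √(-(3 + 72 - 348) - 4878) = √(-1*(-273) - 4878) = √(273 - 4878) = √(-4605) = I*√4605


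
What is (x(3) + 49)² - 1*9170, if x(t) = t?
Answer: -6466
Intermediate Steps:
(x(3) + 49)² - 1*9170 = (3 + 49)² - 1*9170 = 52² - 9170 = 2704 - 9170 = -6466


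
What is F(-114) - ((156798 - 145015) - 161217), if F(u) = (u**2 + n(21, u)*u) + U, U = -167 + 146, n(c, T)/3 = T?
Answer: 201397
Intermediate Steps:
n(c, T) = 3*T
U = -21
F(u) = -21 + 4*u**2 (F(u) = (u**2 + (3*u)*u) - 21 = (u**2 + 3*u**2) - 21 = 4*u**2 - 21 = -21 + 4*u**2)
F(-114) - ((156798 - 145015) - 161217) = (-21 + 4*(-114)**2) - ((156798 - 145015) - 161217) = (-21 + 4*12996) - (11783 - 161217) = (-21 + 51984) - 1*(-149434) = 51963 + 149434 = 201397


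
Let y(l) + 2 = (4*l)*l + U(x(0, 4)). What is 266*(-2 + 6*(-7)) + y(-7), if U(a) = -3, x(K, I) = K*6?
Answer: -11513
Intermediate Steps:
x(K, I) = 6*K
y(l) = -5 + 4*l² (y(l) = -2 + ((4*l)*l - 3) = -2 + (4*l² - 3) = -2 + (-3 + 4*l²) = -5 + 4*l²)
266*(-2 + 6*(-7)) + y(-7) = 266*(-2 + 6*(-7)) + (-5 + 4*(-7)²) = 266*(-2 - 42) + (-5 + 4*49) = 266*(-44) + (-5 + 196) = -11704 + 191 = -11513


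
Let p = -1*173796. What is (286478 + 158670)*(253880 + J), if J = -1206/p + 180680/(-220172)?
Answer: 90093228675707025362/797187769 ≈ 1.1301e+11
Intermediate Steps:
p = -173796
J = -1297330577/1594375538 (J = -1206/(-173796) + 180680/(-220172) = -1206*(-1/173796) + 180680*(-1/220172) = 201/28966 - 45170/55043 = -1297330577/1594375538 ≈ -0.81369)
(286478 + 158670)*(253880 + J) = (286478 + 158670)*(253880 - 1297330577/1594375538) = 445148*(404778764256863/1594375538) = 90093228675707025362/797187769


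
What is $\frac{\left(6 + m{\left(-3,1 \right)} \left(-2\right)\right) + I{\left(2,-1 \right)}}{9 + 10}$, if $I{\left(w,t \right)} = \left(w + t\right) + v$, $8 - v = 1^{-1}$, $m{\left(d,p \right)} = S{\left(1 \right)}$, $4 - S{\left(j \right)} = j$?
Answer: $\frac{8}{19} \approx 0.42105$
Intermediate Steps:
$S{\left(j \right)} = 4 - j$
$m{\left(d,p \right)} = 3$ ($m{\left(d,p \right)} = 4 - 1 = 3$)
$v = 7$ ($v = 8 - 1^{-1} = 8 - 1 = 7$)
$I{\left(w,t \right)} = 7 + t + w$ ($I{\left(w,t \right)} = \left(w + t\right) + 7 = \left(t + w\right) + 7 = 7 + t + w$)
$\frac{\left(6 + m{\left(-3,1 \right)} \left(-2\right)\right) + I{\left(2,-1 \right)}}{9 + 10} = \frac{\left(6 + 3 \left(-2\right)\right) + \left(7 - 1 + 2\right)}{9 + 10} = \frac{\left(6 - 6\right) + 8}{19} = \frac{0 + 8}{19} = \frac{1}{19} \cdot 8 = \frac{8}{19}$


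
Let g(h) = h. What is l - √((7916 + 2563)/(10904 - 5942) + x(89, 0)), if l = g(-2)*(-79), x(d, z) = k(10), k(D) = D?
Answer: 158 - √33134582/1654 ≈ 154.52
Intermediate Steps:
x(d, z) = 10
l = 158 (l = -2*(-79) = 158)
l - √((7916 + 2563)/(10904 - 5942) + x(89, 0)) = 158 - √((7916 + 2563)/(10904 - 5942) + 10) = 158 - √(10479/4962 + 10) = 158 - √(10479*(1/4962) + 10) = 158 - √(3493/1654 + 10) = 158 - √(20033/1654) = 158 - √33134582/1654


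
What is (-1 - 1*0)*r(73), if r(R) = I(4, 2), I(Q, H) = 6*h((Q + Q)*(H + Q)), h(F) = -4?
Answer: 24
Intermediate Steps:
I(Q, H) = -24 (I(Q, H) = 6*(-4) = -24)
r(R) = -24
(-1 - 1*0)*r(73) = (-1 - 1*0)*(-24) = (-1 + 0)*(-24) = -1*(-24) = 24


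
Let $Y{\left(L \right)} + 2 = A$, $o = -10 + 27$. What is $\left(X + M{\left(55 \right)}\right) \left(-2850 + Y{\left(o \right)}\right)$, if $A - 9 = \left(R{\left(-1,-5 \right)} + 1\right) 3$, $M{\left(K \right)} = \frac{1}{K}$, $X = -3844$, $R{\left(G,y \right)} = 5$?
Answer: $\frac{119451735}{11} \approx 1.0859 \cdot 10^{7}$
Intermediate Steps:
$o = 17$
$A = 27$ ($A = 9 + \left(5 + 1\right) 3 = 9 + 6 \cdot 3 = 9 + 18 = 27$)
$Y{\left(L \right)} = 25$ ($Y{\left(L \right)} = -2 + 27 = 25$)
$\left(X + M{\left(55 \right)}\right) \left(-2850 + Y{\left(o \right)}\right) = \left(-3844 + \frac{1}{55}\right) \left(-2850 + 25\right) = \left(-3844 + \frac{1}{55}\right) \left(-2825\right) = \left(- \frac{211419}{55}\right) \left(-2825\right) = \frac{119451735}{11}$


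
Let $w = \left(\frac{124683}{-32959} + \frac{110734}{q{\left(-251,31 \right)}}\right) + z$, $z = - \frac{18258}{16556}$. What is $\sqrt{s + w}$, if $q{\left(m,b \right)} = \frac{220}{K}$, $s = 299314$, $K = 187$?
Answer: $\frac{\sqrt{346014295884952258565}}{29655935} \approx 627.24$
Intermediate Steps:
$q{\left(m,b \right)} = \frac{20}{17}$ ($q{\left(m,b \right)} = \frac{220}{187} = 220 \cdot \frac{1}{187} = \frac{20}{17}$)
$z = - \frac{9129}{8278}$ ($z = \left(-18258\right) \frac{1}{16556} = - \frac{9129}{8278} \approx -1.1028$)
$w = \frac{2791187368109}{29655935}$ ($w = \left(\frac{124683}{-32959} + \frac{110734}{\frac{20}{17}}\right) - \frac{9129}{8278} = \left(124683 \left(- \frac{1}{32959}\right) + 110734 \cdot \frac{17}{20}\right) - \frac{9129}{8278} = \left(- \frac{5421}{1433} + \frac{941239}{10}\right) - \frac{9129}{8278} = \frac{1348741277}{14330} - \frac{9129}{8278} = \frac{2791187368109}{29655935} \approx 94119.0$)
$\sqrt{s + w} = \sqrt{299314 + \frac{2791187368109}{29655935}} = \sqrt{\frac{11667623896699}{29655935}} = \frac{\sqrt{346014295884952258565}}{29655935}$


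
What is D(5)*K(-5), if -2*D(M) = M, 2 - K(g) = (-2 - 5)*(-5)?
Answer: 165/2 ≈ 82.500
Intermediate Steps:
K(g) = -33 (K(g) = 2 - (-2 - 5)*(-5) = 2 - (-7)*(-5) = 2 - 1*35 = 2 - 35 = -33)
D(M) = -M/2
D(5)*K(-5) = -½*5*(-33) = -5/2*(-33) = 165/2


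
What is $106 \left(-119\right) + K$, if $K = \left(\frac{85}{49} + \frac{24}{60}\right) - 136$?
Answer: $- \frac{3123227}{245} \approx -12748.0$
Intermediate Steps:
$K = - \frac{32797}{245}$ ($K = \left(85 \cdot \frac{1}{49} + 24 \cdot \frac{1}{60}\right) - 136 = \left(\frac{85}{49} + \frac{2}{5}\right) - 136 = \frac{523}{245} - 136 = - \frac{32797}{245} \approx -133.87$)
$106 \left(-119\right) + K = 106 \left(-119\right) - \frac{32797}{245} = -12614 - \frac{32797}{245} = - \frac{3123227}{245}$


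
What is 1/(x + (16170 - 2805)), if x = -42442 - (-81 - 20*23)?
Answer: -1/28536 ≈ -3.5043e-5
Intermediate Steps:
x = -41901 (x = -42442 - (-81 - 460) = -42442 - 1*(-541) = -42442 + 541 = -41901)
1/(x + (16170 - 2805)) = 1/(-41901 + (16170 - 2805)) = 1/(-41901 + 13365) = 1/(-28536) = -1/28536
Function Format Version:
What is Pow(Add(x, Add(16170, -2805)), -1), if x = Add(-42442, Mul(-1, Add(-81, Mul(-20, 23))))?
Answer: Rational(-1, 28536) ≈ -3.5043e-5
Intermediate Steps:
x = -41901 (x = Add(-42442, Mul(-1, Add(-81, -460))) = Add(-42442, Mul(-1, -541)) = Add(-42442, 541) = -41901)
Pow(Add(x, Add(16170, -2805)), -1) = Pow(Add(-41901, Add(16170, -2805)), -1) = Pow(Add(-41901, 13365), -1) = Pow(-28536, -1) = Rational(-1, 28536)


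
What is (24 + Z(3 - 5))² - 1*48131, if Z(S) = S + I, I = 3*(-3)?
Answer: -47962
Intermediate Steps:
I = -9
Z(S) = -9 + S (Z(S) = S - 9 = -9 + S)
(24 + Z(3 - 5))² - 1*48131 = (24 + (-9 + (3 - 5)))² - 1*48131 = (24 + (-9 - 2))² - 48131 = (24 - 11)² - 48131 = 13² - 48131 = 169 - 48131 = -47962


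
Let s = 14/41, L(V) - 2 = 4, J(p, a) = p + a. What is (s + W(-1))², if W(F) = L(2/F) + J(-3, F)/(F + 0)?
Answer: 179776/1681 ≈ 106.95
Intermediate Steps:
J(p, a) = a + p
L(V) = 6 (L(V) = 2 + 4 = 6)
s = 14/41 (s = 14*(1/41) = 14/41 ≈ 0.34146)
W(F) = 6 + (-3 + F)/F (W(F) = 6 + (F - 3)/(F + 0) = 6 + (-3 + F)/F)
(s + W(-1))² = (14/41 + (7 - 3/(-1)))² = (14/41 + (7 - 3*(-1)))² = (14/41 + (7 + 3))² = (14/41 + 10)² = (424/41)² = 179776/1681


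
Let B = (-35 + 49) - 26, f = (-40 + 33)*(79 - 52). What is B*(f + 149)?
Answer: 480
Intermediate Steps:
f = -189 (f = -7*27 = -189)
B = -12 (B = 14 - 26 = -12)
B*(f + 149) = -12*(-189 + 149) = -12*(-40) = 480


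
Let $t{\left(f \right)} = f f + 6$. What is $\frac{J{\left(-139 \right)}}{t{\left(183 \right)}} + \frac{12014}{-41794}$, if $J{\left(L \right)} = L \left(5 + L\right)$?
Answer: $\frac{188023057}{699945015} \approx 0.26863$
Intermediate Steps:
$t{\left(f \right)} = 6 + f^{2}$ ($t{\left(f \right)} = f^{2} + 6 = 6 + f^{2}$)
$\frac{J{\left(-139 \right)}}{t{\left(183 \right)}} + \frac{12014}{-41794} = \frac{\left(-139\right) \left(5 - 139\right)}{6 + 183^{2}} + \frac{12014}{-41794} = \frac{\left(-139\right) \left(-134\right)}{6 + 33489} + 12014 \left(- \frac{1}{41794}\right) = \frac{18626}{33495} - \frac{6007}{20897} = \frac{188023057}{699945015}$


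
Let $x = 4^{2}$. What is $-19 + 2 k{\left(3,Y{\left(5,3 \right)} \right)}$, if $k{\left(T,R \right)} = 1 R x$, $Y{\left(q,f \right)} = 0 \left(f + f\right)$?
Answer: $-19$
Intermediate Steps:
$x = 16$
$Y{\left(q,f \right)} = 0$ ($Y{\left(q,f \right)} = 0 \cdot 2 f = 0$)
$k{\left(T,R \right)} = 16 R$ ($k{\left(T,R \right)} = 1 R 16 = R 16 = 16 R$)
$-19 + 2 k{\left(3,Y{\left(5,3 \right)} \right)} = -19 + 2 \cdot 16 \cdot 0 = -19 + 2 \cdot 0 = -19 + 0 = -19$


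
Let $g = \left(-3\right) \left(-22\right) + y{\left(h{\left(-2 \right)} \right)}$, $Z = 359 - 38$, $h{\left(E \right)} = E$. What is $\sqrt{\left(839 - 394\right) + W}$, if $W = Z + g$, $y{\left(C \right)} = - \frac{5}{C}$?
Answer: $\frac{\sqrt{3338}}{2} \approx 28.888$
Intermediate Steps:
$Z = 321$ ($Z = 359 - 38 = 321$)
$g = \frac{137}{2}$ ($g = \left(-3\right) \left(-22\right) - \frac{5}{-2} = 66 - - \frac{5}{2} = 66 + \frac{5}{2} = \frac{137}{2} \approx 68.5$)
$W = \frac{779}{2}$ ($W = 321 + \frac{137}{2} = \frac{779}{2} \approx 389.5$)
$\sqrt{\left(839 - 394\right) + W} = \sqrt{\left(839 - 394\right) + \frac{779}{2}} = \sqrt{445 + \frac{779}{2}} = \sqrt{\frac{1669}{2}} = \frac{\sqrt{3338}}{2}$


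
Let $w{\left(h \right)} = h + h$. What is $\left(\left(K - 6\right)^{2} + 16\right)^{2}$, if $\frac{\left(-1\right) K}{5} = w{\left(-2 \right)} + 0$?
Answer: $44944$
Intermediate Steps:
$w{\left(h \right)} = 2 h$
$K = 20$ ($K = - 5 \left(2 \left(-2\right) + 0\right) = - 5 \left(-4 + 0\right) = \left(-5\right) \left(-4\right) = 20$)
$\left(\left(K - 6\right)^{2} + 16\right)^{2} = \left(\left(20 - 6\right)^{2} + 16\right)^{2} = \left(14^{2} + 16\right)^{2} = \left(196 + 16\right)^{2} = 212^{2} = 44944$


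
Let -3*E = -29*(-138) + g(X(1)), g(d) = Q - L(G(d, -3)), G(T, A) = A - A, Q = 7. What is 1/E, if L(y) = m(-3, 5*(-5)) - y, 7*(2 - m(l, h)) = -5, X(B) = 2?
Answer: -7/9348 ≈ -0.00074882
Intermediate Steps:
G(T, A) = 0
m(l, h) = 19/7 (m(l, h) = 2 - 1/7*(-5) = 2 + 5/7 = 19/7)
L(y) = 19/7 - y
g(d) = 30/7 (g(d) = 7 - (19/7 - 1*0) = 7 - (19/7 + 0) = 7 - 1*19/7 = 7 - 19/7 = 30/7)
E = -9348/7 (E = -(-29*(-138) + 30/7)/3 = -(4002 + 30/7)/3 = -1/3*28044/7 = -9348/7 ≈ -1335.4)
1/E = 1/(-9348/7) = -7/9348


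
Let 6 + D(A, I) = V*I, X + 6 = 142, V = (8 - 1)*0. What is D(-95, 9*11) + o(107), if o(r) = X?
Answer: 130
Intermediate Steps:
V = 0 (V = 7*0 = 0)
X = 136 (X = -6 + 142 = 136)
D(A, I) = -6 (D(A, I) = -6 + 0*I = -6 + 0 = -6)
o(r) = 136
D(-95, 9*11) + o(107) = -6 + 136 = 130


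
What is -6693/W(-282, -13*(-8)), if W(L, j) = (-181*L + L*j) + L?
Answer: -2231/7144 ≈ -0.31229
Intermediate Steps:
W(L, j) = -180*L + L*j
-6693/W(-282, -13*(-8)) = -6693*(-1/(282*(-180 - 13*(-8)))) = -6693*(-1/(282*(-180 + 104))) = -6693/((-282*(-76))) = -6693/21432 = -6693*1/21432 = -2231/7144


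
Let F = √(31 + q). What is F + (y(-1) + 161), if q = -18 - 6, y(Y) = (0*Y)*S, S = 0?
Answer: 161 + √7 ≈ 163.65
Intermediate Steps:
y(Y) = 0 (y(Y) = (0*Y)*0 = 0*0 = 0)
q = -24
F = √7 (F = √(31 - 24) = √7 ≈ 2.6458)
F + (y(-1) + 161) = √7 + (0 + 161) = √7 + 161 = 161 + √7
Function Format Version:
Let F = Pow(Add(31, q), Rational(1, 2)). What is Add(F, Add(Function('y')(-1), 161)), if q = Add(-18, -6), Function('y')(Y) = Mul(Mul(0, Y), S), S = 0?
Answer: Add(161, Pow(7, Rational(1, 2))) ≈ 163.65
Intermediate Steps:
Function('y')(Y) = 0 (Function('y')(Y) = Mul(Mul(0, Y), 0) = Mul(0, 0) = 0)
q = -24
F = Pow(7, Rational(1, 2)) (F = Pow(Add(31, -24), Rational(1, 2)) = Pow(7, Rational(1, 2)) ≈ 2.6458)
Add(F, Add(Function('y')(-1), 161)) = Add(Pow(7, Rational(1, 2)), Add(0, 161)) = Add(Pow(7, Rational(1, 2)), 161) = Add(161, Pow(7, Rational(1, 2)))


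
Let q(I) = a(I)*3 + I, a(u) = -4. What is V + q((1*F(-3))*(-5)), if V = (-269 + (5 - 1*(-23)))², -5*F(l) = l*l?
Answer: 58078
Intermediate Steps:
F(l) = -l²/5 (F(l) = -l*l/5 = -l²/5)
q(I) = -12 + I (q(I) = -4*3 + I = -12 + I)
V = 58081 (V = (-269 + (5 + 23))² = (-269 + 28)² = (-241)² = 58081)
V + q((1*F(-3))*(-5)) = 58081 + (-12 + (1*(-⅕*(-3)²))*(-5)) = 58081 + (-12 + (1*(-⅕*9))*(-5)) = 58081 + (-12 + (1*(-9/5))*(-5)) = 58081 + (-12 - 9/5*(-5)) = 58081 + (-12 + 9) = 58081 - 3 = 58078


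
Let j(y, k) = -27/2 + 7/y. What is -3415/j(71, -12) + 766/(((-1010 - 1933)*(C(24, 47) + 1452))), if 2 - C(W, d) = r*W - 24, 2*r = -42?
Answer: 1414303920241/5550124239 ≈ 254.82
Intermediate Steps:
r = -21 (r = (1/2)*(-42) = -21)
C(W, d) = 26 + 21*W (C(W, d) = 2 - (-21*W - 24) = 2 - (-24 - 21*W) = 2 + (24 + 21*W) = 26 + 21*W)
j(y, k) = -27/2 + 7/y (j(y, k) = -27*1/2 + 7/y = -27/2 + 7/y)
-3415/j(71, -12) + 766/(((-1010 - 1933)*(C(24, 47) + 1452))) = -3415/(-27/2 + 7/71) + 766/(((-1010 - 1933)*((26 + 21*24) + 1452))) = -3415/(-27/2 + 7*(1/71)) + 766/((-2943*((26 + 504) + 1452))) = -3415/(-27/2 + 7/71) + 766/((-2943*(530 + 1452))) = -3415/(-1903/142) + 766/((-2943*1982)) = -3415*(-142/1903) + 766/(-5833026) = 484930/1903 + 766*(-1/5833026) = 484930/1903 - 383/2916513 = 1414303920241/5550124239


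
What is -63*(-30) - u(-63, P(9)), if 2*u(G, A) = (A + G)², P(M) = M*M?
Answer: 1728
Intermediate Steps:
P(M) = M²
u(G, A) = (A + G)²/2
-63*(-30) - u(-63, P(9)) = -63*(-30) - (9² - 63)²/2 = 1890 - (81 - 63)²/2 = 1890 - 18²/2 = 1890 - 324/2 = 1890 - 1*162 = 1890 - 162 = 1728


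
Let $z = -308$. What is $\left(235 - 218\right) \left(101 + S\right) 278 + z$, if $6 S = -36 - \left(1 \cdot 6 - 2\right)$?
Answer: $\frac{1336534}{3} \approx 4.4551 \cdot 10^{5}$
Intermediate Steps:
$S = - \frac{20}{3}$ ($S = \frac{-36 - \left(1 \cdot 6 - 2\right)}{6} = \frac{-36 - \left(6 - 2\right)}{6} = \frac{-36 - 4}{6} = \frac{1}{6} \left(-40\right) = - \frac{20}{3} \approx -6.6667$)
$\left(235 - 218\right) \left(101 + S\right) 278 + z = \left(235 - 218\right) \left(101 - \frac{20}{3}\right) 278 - 308 = 17 \cdot \frac{283}{3} \cdot 278 - 308 = \frac{4811}{3} \cdot 278 - 308 = \frac{1337458}{3} - 308 = \frac{1336534}{3}$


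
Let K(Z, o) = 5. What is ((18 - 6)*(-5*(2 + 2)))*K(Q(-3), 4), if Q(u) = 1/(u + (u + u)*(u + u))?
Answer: -1200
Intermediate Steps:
Q(u) = 1/(u + 4*u²) (Q(u) = 1/(u + (2*u)*(2*u)) = 1/(u + 4*u²))
((18 - 6)*(-5*(2 + 2)))*K(Q(-3), 4) = ((18 - 6)*(-5*(2 + 2)))*5 = (12*(-5*4))*5 = (12*(-20))*5 = -240*5 = -1200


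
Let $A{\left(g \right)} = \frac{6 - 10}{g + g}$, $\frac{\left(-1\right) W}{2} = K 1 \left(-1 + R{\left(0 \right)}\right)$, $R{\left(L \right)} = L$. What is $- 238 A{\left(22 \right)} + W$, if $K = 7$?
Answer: $\frac{392}{11} \approx 35.636$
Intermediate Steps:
$W = 14$ ($W = - 2 \cdot 7 \cdot 1 \left(-1 + 0\right) = - 2 \cdot 7 \left(-1\right) = \left(-2\right) \left(-7\right) = 14$)
$A{\left(g \right)} = - \frac{2}{g}$ ($A{\left(g \right)} = - \frac{4}{2 g} = - 4 \frac{1}{2 g} = - \frac{2}{g}$)
$- 238 A{\left(22 \right)} + W = - 238 \left(- \frac{2}{22}\right) + 14 = - 238 \left(\left(-2\right) \frac{1}{22}\right) + 14 = \left(-238\right) \left(- \frac{1}{11}\right) + 14 = \frac{238}{11} + 14 = \frac{392}{11}$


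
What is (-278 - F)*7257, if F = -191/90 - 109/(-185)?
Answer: -445403213/222 ≈ -2.0063e+6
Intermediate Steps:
F = -1021/666 (F = -191*1/90 - 109*(-1/185) = -191/90 + 109/185 = -1021/666 ≈ -1.5330)
(-278 - F)*7257 = (-278 - 1*(-1021/666))*7257 = (-278 + 1021/666)*7257 = -184127/666*7257 = -445403213/222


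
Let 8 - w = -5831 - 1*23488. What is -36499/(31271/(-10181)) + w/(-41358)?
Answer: 15367563476585/1293306018 ≈ 11882.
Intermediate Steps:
w = 29327 (w = 8 - (-5831 - 1*23488) = 8 - (-5831 - 23488) = 8 - 1*(-29319) = 8 + 29319 = 29327)
-36499/(31271/(-10181)) + w/(-41358) = -36499/(31271/(-10181)) + 29327/(-41358) = -36499/(31271*(-1/10181)) + 29327*(-1/41358) = -36499/(-31271/10181) - 29327/41358 = -36499*(-10181/31271) - 29327/41358 = 371596319/31271 - 29327/41358 = 15367563476585/1293306018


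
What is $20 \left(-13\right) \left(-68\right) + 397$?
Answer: $18077$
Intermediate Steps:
$20 \left(-13\right) \left(-68\right) + 397 = \left(-260\right) \left(-68\right) + 397 = 17680 + 397 = 18077$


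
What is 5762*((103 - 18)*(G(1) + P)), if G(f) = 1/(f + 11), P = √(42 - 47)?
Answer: 244885/6 + 489770*I*√5 ≈ 40814.0 + 1.0952e+6*I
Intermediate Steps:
P = I*√5 (P = √(-5) = I*√5 ≈ 2.2361*I)
G(f) = 1/(11 + f)
5762*((103 - 18)*(G(1) + P)) = 5762*((103 - 18)*(1/(11 + 1) + I*√5)) = 5762*(85*(1/12 + I*√5)) = 5762*(85/12 + 85*I*√5) = 244885/6 + 489770*I*√5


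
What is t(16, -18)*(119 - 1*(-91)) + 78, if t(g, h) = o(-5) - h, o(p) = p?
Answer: 2808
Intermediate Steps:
t(g, h) = -5 - h
t(16, -18)*(119 - 1*(-91)) + 78 = (-5 - 1*(-18))*(119 - 1*(-91)) + 78 = (-5 + 18)*(119 + 91) + 78 = 13*210 + 78 = 2730 + 78 = 2808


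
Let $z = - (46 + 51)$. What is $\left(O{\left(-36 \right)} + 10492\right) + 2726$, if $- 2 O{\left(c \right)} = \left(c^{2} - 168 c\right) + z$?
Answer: $\frac{19189}{2} \approx 9594.5$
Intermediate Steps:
$z = -97$ ($z = \left(-1\right) 97 = -97$)
$O{\left(c \right)} = \frac{97}{2} + 84 c - \frac{c^{2}}{2}$ ($O{\left(c \right)} = - \frac{\left(c^{2} - 168 c\right) - 97}{2} = - \frac{-97 + c^{2} - 168 c}{2} = \frac{97}{2} + 84 c - \frac{c^{2}}{2}$)
$\left(O{\left(-36 \right)} + 10492\right) + 2726 = \left(\left(\frac{97}{2} + 84 \left(-36\right) - \frac{\left(-36\right)^{2}}{2}\right) + 10492\right) + 2726 = \left(\left(\frac{97}{2} - 3024 - 648\right) + 10492\right) + 2726 = \left(- \frac{7247}{2} + 10492\right) + 2726 = \frac{13737}{2} + 2726 = \frac{19189}{2}$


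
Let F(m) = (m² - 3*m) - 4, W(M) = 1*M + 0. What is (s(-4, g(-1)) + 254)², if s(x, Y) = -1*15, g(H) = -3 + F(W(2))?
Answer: 57121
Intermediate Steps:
W(M) = M (W(M) = M + 0 = M)
F(m) = -4 + m² - 3*m
g(H) = -9 (g(H) = -3 + (-4 + 2² - 3*2) = -3 + (-4 + 4 - 6) = -3 - 6 = -9)
s(x, Y) = -15
(s(-4, g(-1)) + 254)² = (-15 + 254)² = 239² = 57121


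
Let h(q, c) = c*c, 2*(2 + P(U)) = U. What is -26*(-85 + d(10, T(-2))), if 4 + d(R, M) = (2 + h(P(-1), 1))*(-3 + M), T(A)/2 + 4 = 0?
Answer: 3172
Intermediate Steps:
T(A) = -8 (T(A) = -8 + 2*0 = -8 + 0 = -8)
P(U) = -2 + U/2
h(q, c) = c**2
d(R, M) = -13 + 3*M (d(R, M) = -4 + (2 + 1**2)*(-3 + M) = -4 + (2 + 1)*(-3 + M) = -4 + 3*(-3 + M) = -4 + (-9 + 3*M) = -13 + 3*M)
-26*(-85 + d(10, T(-2))) = -26*(-85 + (-13 + 3*(-8))) = -26*(-85 + (-13 - 24)) = -26*(-85 - 37) = -26*(-122) = 3172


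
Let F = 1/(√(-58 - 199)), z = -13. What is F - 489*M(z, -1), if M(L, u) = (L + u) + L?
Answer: 13203 - I*√257/257 ≈ 13203.0 - 0.062378*I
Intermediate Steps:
M(L, u) = u + 2*L
F = -I*√257/257 (F = 1/(√(-257)) = 1/(I*√257) = -I*√257/257 ≈ -0.062378*I)
F - 489*M(z, -1) = -I*√257/257 - 489*(-1 + 2*(-13)) = -I*√257/257 - 489*(-1 - 26) = -I*√257/257 - 489*(-27) = -I*√257/257 + 13203 = 13203 - I*√257/257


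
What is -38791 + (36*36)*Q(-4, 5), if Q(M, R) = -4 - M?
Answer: -38791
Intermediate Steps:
-38791 + (36*36)*Q(-4, 5) = -38791 + (36*36)*(-4 - 1*(-4)) = -38791 + 1296*(-4 + 4) = -38791 + 1296*0 = -38791 + 0 = -38791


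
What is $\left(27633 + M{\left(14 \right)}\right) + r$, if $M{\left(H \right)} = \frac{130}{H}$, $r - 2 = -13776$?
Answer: $\frac{97078}{7} \approx 13868.0$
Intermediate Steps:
$r = -13774$ ($r = 2 - 13776 = -13774$)
$\left(27633 + M{\left(14 \right)}\right) + r = \left(27633 + \frac{130}{14}\right) - 13774 = \left(27633 + 130 \cdot \frac{1}{14}\right) - 13774 = \left(27633 + \frac{65}{7}\right) - 13774 = \frac{193496}{7} - 13774 = \frac{97078}{7}$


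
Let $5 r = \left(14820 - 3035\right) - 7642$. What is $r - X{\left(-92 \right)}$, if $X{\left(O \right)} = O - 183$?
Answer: $\frac{5518}{5} \approx 1103.6$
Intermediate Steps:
$X{\left(O \right)} = -183 + O$ ($X{\left(O \right)} = O - 183 = -183 + O$)
$r = \frac{4143}{5}$ ($r = \frac{\left(14820 - 3035\right) - 7642}{5} = \frac{11785 - 7642}{5} = \frac{1}{5} \cdot 4143 = \frac{4143}{5} \approx 828.6$)
$r - X{\left(-92 \right)} = \frac{4143}{5} - \left(-183 - 92\right) = \frac{4143}{5} - -275 = \frac{4143}{5} + 275 = \frac{5518}{5}$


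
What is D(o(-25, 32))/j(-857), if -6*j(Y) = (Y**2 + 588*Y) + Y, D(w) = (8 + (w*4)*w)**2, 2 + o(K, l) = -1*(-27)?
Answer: -9435096/57419 ≈ -164.32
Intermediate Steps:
o(K, l) = 25 (o(K, l) = -2 - 1*(-27) = -2 + 27 = 25)
D(w) = (8 + 4*w**2)**2 (D(w) = (8 + (4*w)*w)**2 = (8 + 4*w**2)**2)
j(Y) = -589*Y/6 - Y**2/6 (j(Y) = -((Y**2 + 588*Y) + Y)/6 = -(Y**2 + 589*Y)/6 = -589*Y/6 - Y**2/6)
D(o(-25, 32))/j(-857) = (16*(2 + 25**2)**2)/((-1/6*(-857)*(589 - 857))) = (16*(2 + 625)**2)/((-1/6*(-857)*(-268))) = (16*627**2)/(-114838/3) = (16*393129)*(-3/114838) = 6290064*(-3/114838) = -9435096/57419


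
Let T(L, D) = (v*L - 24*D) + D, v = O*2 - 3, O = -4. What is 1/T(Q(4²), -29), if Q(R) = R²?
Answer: -1/2149 ≈ -0.00046533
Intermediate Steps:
v = -11 (v = -4*2 - 3 = -8 - 3 = -11)
T(L, D) = -23*D - 11*L (T(L, D) = (-11*L - 24*D) + D = (-24*D - 11*L) + D = -23*D - 11*L)
1/T(Q(4²), -29) = 1/(-23*(-29) - 11*(4²)²) = 1/(667 - 11*16²) = 1/(667 - 11*256) = 1/(667 - 2816) = 1/(-2149) = -1/2149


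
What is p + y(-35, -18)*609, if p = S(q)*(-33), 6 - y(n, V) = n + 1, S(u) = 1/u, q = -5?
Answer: 121833/5 ≈ 24367.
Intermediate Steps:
S(u) = 1/u
y(n, V) = 5 - n (y(n, V) = 6 - (n + 1) = 6 - (1 + n) = 6 + (-1 - n) = 5 - n)
p = 33/5 (p = -33/(-5) = -⅕*(-33) = 33/5 ≈ 6.6000)
p + y(-35, -18)*609 = 33/5 + (5 - 1*(-35))*609 = 33/5 + (5 + 35)*609 = 33/5 + 40*609 = 33/5 + 24360 = 121833/5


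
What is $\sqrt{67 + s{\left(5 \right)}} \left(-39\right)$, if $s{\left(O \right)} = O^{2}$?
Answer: $- 78 \sqrt{23} \approx -374.07$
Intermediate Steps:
$\sqrt{67 + s{\left(5 \right)}} \left(-39\right) = \sqrt{67 + 5^{2}} \left(-39\right) = \sqrt{67 + 25} \left(-39\right) = \sqrt{92} \left(-39\right) = 2 \sqrt{23} \left(-39\right) = - 78 \sqrt{23}$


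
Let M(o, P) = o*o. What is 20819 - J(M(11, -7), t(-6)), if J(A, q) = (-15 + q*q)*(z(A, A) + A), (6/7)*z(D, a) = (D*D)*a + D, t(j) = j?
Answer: -43387931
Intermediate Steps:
M(o, P) = o**2
z(D, a) = 7*D/6 + 7*a*D**2/6 (z(D, a) = 7*((D*D)*a + D)/6 = 7*(D**2*a + D)/6 = 7*(a*D**2 + D)/6 = 7*(D + a*D**2)/6 = 7*D/6 + 7*a*D**2/6)
J(A, q) = (-15 + q**2)*(A + 7*A*(1 + A**2)/6) (J(A, q) = (-15 + q*q)*(7*A*(1 + A*A)/6 + A) = (-15 + q**2)*(7*A*(1 + A**2)/6 + A) = (-15 + q**2)*(A + 7*A*(1 + A**2)/6))
20819 - J(M(11, -7), t(-6)) = 20819 - 11**2*(-195 - 105*(11**2)**2 + 13*(-6)**2 + 7*(11**2)**2*(-6)**2)/6 = 20819 - 121*(-195 - 105*121**2 + 13*36 + 7*121**2*36)/6 = 20819 - 121*(-195 - 105*14641 + 468 + 7*14641*36)/6 = 20819 - 121*(-195 - 1537305 + 468 + 3689532)/6 = 20819 - 121*2152500/6 = 20819 - 1*43408750 = 20819 - 43408750 = -43387931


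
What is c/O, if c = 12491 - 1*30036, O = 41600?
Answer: -3509/8320 ≈ -0.42175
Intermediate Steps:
c = -17545 (c = 12491 - 30036 = -17545)
c/O = -17545/41600 = -17545*1/41600 = -3509/8320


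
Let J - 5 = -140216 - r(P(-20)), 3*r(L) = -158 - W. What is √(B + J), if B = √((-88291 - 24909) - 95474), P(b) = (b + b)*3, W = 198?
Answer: √(-1260831 + 27*I*√23186)/3 ≈ 0.61023 + 374.29*I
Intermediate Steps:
P(b) = 6*b (P(b) = (2*b)*3 = 6*b)
r(L) = -356/3 (r(L) = (-158 - 1*198)/3 = (-158 - 198)/3 = (⅓)*(-356) = -356/3)
J = -420277/3 (J = 5 + (-140216 - 1*(-356/3)) = 5 + (-140216 + 356/3) = 5 - 420292/3 = -420277/3 ≈ -1.4009e+5)
B = 3*I*√23186 (B = √(-113200 - 95474) = √(-208674) = 3*I*√23186 ≈ 456.81*I)
√(B + J) = √(3*I*√23186 - 420277/3) = √(-420277/3 + 3*I*√23186)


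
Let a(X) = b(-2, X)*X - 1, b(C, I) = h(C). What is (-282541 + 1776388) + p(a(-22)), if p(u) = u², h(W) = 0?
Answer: 1493848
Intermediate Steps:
b(C, I) = 0
a(X) = -1 (a(X) = 0*X - 1 = 0 - 1 = -1)
(-282541 + 1776388) + p(a(-22)) = (-282541 + 1776388) + (-1)² = 1493847 + 1 = 1493848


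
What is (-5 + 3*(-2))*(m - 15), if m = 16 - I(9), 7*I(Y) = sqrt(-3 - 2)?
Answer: -11 + 11*I*sqrt(5)/7 ≈ -11.0 + 3.5138*I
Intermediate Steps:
I(Y) = I*sqrt(5)/7 (I(Y) = sqrt(-3 - 2)/7 = sqrt(-5)/7 = (I*sqrt(5))/7 = I*sqrt(5)/7)
m = 16 - I*sqrt(5)/7 ≈ 16.0 - 0.31944*I
(-5 + 3*(-2))*(m - 15) = (-5 + 3*(-2))*((16 - I*sqrt(5)/7) - 15) = (-5 - 6)*(1 - I*sqrt(5)/7) = -11*(1 - I*sqrt(5)/7) = -11 + 11*I*sqrt(5)/7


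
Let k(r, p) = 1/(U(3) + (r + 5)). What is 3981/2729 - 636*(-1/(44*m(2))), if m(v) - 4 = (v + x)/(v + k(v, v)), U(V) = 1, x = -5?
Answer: 9303291/1320836 ≈ 7.0435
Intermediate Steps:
k(r, p) = 1/(6 + r) (k(r, p) = 1/(1 + (r + 5)) = 1/(1 + (5 + r)) = 1/(6 + r))
m(v) = 4 + (-5 + v)/(v + 1/(6 + v)) (m(v) = 4 + (v - 5)/(v + 1/(6 + v)) = 4 + (-5 + v)/(v + 1/(6 + v)))
3981/2729 - 636*(-1/(44*m(2))) = 3981/2729 - 636*(-(1 + 2*(6 + 2))/(44*(4 + 5*(-1 + 2)*(6 + 2)))) = 3981*(1/2729) - 636*(-(1 + 2*8)/(44*(4 + 5*1*8))) = 3981/2729 - 636*(-(1 + 16)/(44*(4 + 40))) = 3981/2729 - 636/((44/17)*(-44)) = 3981/2729 - 636/(-1936/17) = 3981/2729 - 636*(-17/1936) = 3981/2729 + 2703/484 = 9303291/1320836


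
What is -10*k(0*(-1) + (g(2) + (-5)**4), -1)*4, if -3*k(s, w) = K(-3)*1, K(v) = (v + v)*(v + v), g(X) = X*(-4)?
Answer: 480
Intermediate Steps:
g(X) = -4*X
K(v) = 4*v**2 (K(v) = (2*v)*(2*v) = 4*v**2)
k(s, w) = -12 (k(s, w) = -4*(-3)**2/3 = -4*9/3 = -12)
-10*k(0*(-1) + (g(2) + (-5)**4), -1)*4 = -10*(-12)*4 = 120*4 = 480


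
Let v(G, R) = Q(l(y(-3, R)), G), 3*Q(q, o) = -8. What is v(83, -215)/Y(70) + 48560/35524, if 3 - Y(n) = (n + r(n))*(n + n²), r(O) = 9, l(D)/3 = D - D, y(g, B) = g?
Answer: 14299546388/10460761161 ≈ 1.3670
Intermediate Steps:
l(D) = 0 (l(D) = 3*(D - D) = 3*0 = 0)
Q(q, o) = -8/3 (Q(q, o) = (⅓)*(-8) = -8/3)
v(G, R) = -8/3
Y(n) = 3 - (9 + n)*(n + n²) (Y(n) = 3 - (n + 9)*(n + n²) = 3 - (9 + n)*(n + n²))
v(83, -215)/Y(70) + 48560/35524 = -8/(3*(3 - 1*70³ - 10*70² - 9*70)) + 48560/35524 = -8/(3*(3 - 1*343000 - 10*4900 - 630)) + 48560*(1/35524) = -8/(3*(3 - 343000 - 49000 - 630)) + 12140/8881 = -8/3/(-392627) + 12140/8881 = -8/3*(-1/392627) + 12140/8881 = 8/1177881 + 12140/8881 = 14299546388/10460761161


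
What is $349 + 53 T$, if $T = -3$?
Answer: $190$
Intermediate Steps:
$349 + 53 T = 349 + 53 \left(-3\right) = 349 - 159 = 190$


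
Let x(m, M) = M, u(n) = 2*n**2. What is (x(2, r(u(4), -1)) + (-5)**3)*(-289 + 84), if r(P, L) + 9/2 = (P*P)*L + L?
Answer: 473345/2 ≈ 2.3667e+5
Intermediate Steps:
r(P, L) = -9/2 + L + L*P**2 (r(P, L) = -9/2 + ((P*P)*L + L) = -9/2 + (P**2*L + L) = -9/2 + (L*P**2 + L) = -9/2 + (L + L*P**2) = -9/2 + L + L*P**2)
(x(2, r(u(4), -1)) + (-5)**3)*(-289 + 84) = ((-9/2 - 1 - (2*4**2)**2) + (-5)**3)*(-289 + 84) = ((-9/2 - 1 - (2*16)**2) - 125)*(-205) = ((-9/2 - 1 - 1*32**2) - 125)*(-205) = ((-9/2 - 1 - 1*1024) - 125)*(-205) = ((-9/2 - 1 - 1024) - 125)*(-205) = (-2059/2 - 125)*(-205) = -2309/2*(-205) = 473345/2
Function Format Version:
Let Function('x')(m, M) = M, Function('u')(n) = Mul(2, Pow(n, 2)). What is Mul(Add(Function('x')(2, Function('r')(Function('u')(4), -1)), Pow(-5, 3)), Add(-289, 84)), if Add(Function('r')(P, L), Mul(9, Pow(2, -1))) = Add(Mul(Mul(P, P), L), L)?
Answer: Rational(473345, 2) ≈ 2.3667e+5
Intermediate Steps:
Function('r')(P, L) = Add(Rational(-9, 2), L, Mul(L, Pow(P, 2))) (Function('r')(P, L) = Add(Rational(-9, 2), Add(Mul(Mul(P, P), L), L)) = Add(Rational(-9, 2), Add(Mul(Pow(P, 2), L), L)) = Add(Rational(-9, 2), Add(Mul(L, Pow(P, 2)), L)) = Add(Rational(-9, 2), Add(L, Mul(L, Pow(P, 2)))) = Add(Rational(-9, 2), L, Mul(L, Pow(P, 2))))
Mul(Add(Function('x')(2, Function('r')(Function('u')(4), -1)), Pow(-5, 3)), Add(-289, 84)) = Mul(Add(Add(Rational(-9, 2), -1, Mul(-1, Pow(Mul(2, Pow(4, 2)), 2))), Pow(-5, 3)), Add(-289, 84)) = Mul(Add(Add(Rational(-9, 2), -1, Mul(-1, Pow(Mul(2, 16), 2))), -125), -205) = Mul(Add(Add(Rational(-9, 2), -1, Mul(-1, Pow(32, 2))), -125), -205) = Mul(Add(Add(Rational(-9, 2), -1, Mul(-1, 1024)), -125), -205) = Mul(Add(Add(Rational(-9, 2), -1, -1024), -125), -205) = Mul(Add(Rational(-2059, 2), -125), -205) = Mul(Rational(-2309, 2), -205) = Rational(473345, 2)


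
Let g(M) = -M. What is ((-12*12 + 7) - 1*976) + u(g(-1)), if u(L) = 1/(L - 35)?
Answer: -37843/34 ≈ -1113.0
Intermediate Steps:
u(L) = 1/(-35 + L)
((-12*12 + 7) - 1*976) + u(g(-1)) = ((-12*12 + 7) - 1*976) + 1/(-35 - 1*(-1)) = ((-144 + 7) - 976) + 1/(-35 + 1) = (-137 - 976) + 1/(-34) = -1113 - 1/34 = -37843/34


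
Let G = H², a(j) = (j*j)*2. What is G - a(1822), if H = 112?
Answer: -6626824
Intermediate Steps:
a(j) = 2*j² (a(j) = j²*2 = 2*j²)
G = 12544 (G = 112² = 12544)
G - a(1822) = 12544 - 2*1822² = 12544 - 2*3319684 = 12544 - 1*6639368 = 12544 - 6639368 = -6626824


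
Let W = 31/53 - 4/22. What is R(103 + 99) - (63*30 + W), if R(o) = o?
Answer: -984339/583 ≈ -1688.4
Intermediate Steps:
W = 235/583 (W = 31*(1/53) - 4*1/22 = 31/53 - 2/11 = 235/583 ≈ 0.40309)
R(103 + 99) - (63*30 + W) = (103 + 99) - (63*30 + 235/583) = 202 - (1890 + 235/583) = 202 - 1*1102105/583 = 202 - 1102105/583 = -984339/583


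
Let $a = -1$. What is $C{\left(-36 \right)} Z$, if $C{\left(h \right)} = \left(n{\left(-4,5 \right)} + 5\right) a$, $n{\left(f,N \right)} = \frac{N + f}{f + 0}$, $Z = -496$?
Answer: $2356$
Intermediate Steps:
$n{\left(f,N \right)} = \frac{N + f}{f}$
$C{\left(h \right)} = - \frac{19}{4}$ ($C{\left(h \right)} = \left(\frac{5 - 4}{-4} + 5\right) \left(-1\right) = \left(\left(- \frac{1}{4}\right) 1 + 5\right) \left(-1\right) = \left(- \frac{1}{4} + 5\right) \left(-1\right) = \frac{19}{4} \left(-1\right) = - \frac{19}{4}$)
$C{\left(-36 \right)} Z = \left(- \frac{19}{4}\right) \left(-496\right) = 2356$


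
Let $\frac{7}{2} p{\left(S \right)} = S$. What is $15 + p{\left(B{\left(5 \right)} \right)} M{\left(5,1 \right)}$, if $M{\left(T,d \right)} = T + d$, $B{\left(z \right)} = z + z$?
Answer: $\frac{225}{7} \approx 32.143$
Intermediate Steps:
$B{\left(z \right)} = 2 z$
$p{\left(S \right)} = \frac{2 S}{7}$
$15 + p{\left(B{\left(5 \right)} \right)} M{\left(5,1 \right)} = 15 + \frac{2 \cdot 2 \cdot 5}{7} \left(5 + 1\right) = 15 + \frac{2}{7} \cdot 10 \cdot 6 = 15 + \frac{20}{7} \cdot 6 = 15 + \frac{120}{7} = \frac{225}{7}$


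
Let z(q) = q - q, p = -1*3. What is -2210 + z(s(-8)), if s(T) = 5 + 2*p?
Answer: -2210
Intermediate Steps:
p = -3
s(T) = -1 (s(T) = 5 + 2*(-3) = 5 - 6 = -1)
z(q) = 0
-2210 + z(s(-8)) = -2210 + 0 = -2210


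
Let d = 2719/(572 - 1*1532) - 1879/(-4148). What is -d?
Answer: 2368643/995520 ≈ 2.3793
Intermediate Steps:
d = -2368643/995520 (d = 2719/(572 - 1532) - 1879*(-1/4148) = 2719/(-960) + 1879/4148 = 2719*(-1/960) + 1879/4148 = -2719/960 + 1879/4148 = -2368643/995520 ≈ -2.3793)
-d = -1*(-2368643/995520) = 2368643/995520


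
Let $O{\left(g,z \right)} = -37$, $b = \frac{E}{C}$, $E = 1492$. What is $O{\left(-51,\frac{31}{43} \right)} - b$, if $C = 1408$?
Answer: $- \frac{13397}{352} \approx -38.06$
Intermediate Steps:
$b = \frac{373}{352}$ ($b = \frac{1492}{1408} = 1492 \cdot \frac{1}{1408} = \frac{373}{352} \approx 1.0597$)
$O{\left(-51,\frac{31}{43} \right)} - b = -37 - \frac{373}{352} = - \frac{13397}{352}$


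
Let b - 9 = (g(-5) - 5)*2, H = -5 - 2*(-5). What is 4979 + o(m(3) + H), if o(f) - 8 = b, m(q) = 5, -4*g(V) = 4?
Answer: 4984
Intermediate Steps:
g(V) = -1 (g(V) = -1/4*4 = -1)
H = 5 (H = -5 + 10 = 5)
b = -3 (b = 9 + (-1 - 5)*2 = 9 - 6*2 = 9 - 12 = -3)
o(f) = 5 (o(f) = 8 - 3 = 5)
4979 + o(m(3) + H) = 4979 + 5 = 4984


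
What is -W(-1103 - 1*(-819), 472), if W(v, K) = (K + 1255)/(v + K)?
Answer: -1727/188 ≈ -9.1862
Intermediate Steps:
W(v, K) = (1255 + K)/(K + v)
-W(-1103 - 1*(-819), 472) = -(1255 + 472)/(472 + (-1103 - 1*(-819))) = -1727/(472 + (-1103 + 819)) = -1727/(472 - 284) = -1727/188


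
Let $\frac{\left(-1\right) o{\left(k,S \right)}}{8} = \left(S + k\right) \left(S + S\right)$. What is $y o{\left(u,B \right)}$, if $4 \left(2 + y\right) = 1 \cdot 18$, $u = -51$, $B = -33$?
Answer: $-110880$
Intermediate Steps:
$y = \frac{5}{2}$ ($y = -2 + \frac{1 \cdot 18}{4} = -2 + \frac{1}{4} \cdot 18 = -2 + \frac{9}{2} = \frac{5}{2} \approx 2.5$)
$o{\left(k,S \right)} = - 16 S \left(S + k\right)$ ($o{\left(k,S \right)} = - 8 \left(S + k\right) \left(S + S\right) = - 8 \left(S + k\right) 2 S = - 8 \cdot 2 S \left(S + k\right) = - 16 S \left(S + k\right)$)
$y o{\left(u,B \right)} = \frac{5 \left(\left(-16\right) \left(-33\right) \left(-33 - 51\right)\right)}{2} = \frac{5 \left(\left(-16\right) \left(-33\right) \left(-84\right)\right)}{2} = \frac{5}{2} \left(-44352\right) = -110880$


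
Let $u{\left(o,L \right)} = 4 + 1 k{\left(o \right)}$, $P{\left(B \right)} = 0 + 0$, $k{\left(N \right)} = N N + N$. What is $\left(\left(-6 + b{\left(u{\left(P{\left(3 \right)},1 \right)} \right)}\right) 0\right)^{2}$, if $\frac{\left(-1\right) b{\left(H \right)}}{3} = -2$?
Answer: $0$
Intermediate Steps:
$k{\left(N \right)} = N + N^{2}$ ($k{\left(N \right)} = N^{2} + N = N + N^{2}$)
$P{\left(B \right)} = 0$
$u{\left(o,L \right)} = 4 + o \left(1 + o\right)$ ($u{\left(o,L \right)} = 4 + 1 o \left(1 + o\right) = 4 + o \left(1 + o\right)$)
$b{\left(H \right)} = 6$ ($b{\left(H \right)} = \left(-3\right) \left(-2\right) = 6$)
$\left(\left(-6 + b{\left(u{\left(P{\left(3 \right)},1 \right)} \right)}\right) 0\right)^{2} = \left(\left(-6 + 6\right) 0\right)^{2} = \left(0 \cdot 0\right)^{2} = 0^{2} = 0$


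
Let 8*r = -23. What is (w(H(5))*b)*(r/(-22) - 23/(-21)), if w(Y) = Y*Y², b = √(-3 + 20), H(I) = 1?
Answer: 4531*√17/3696 ≈ 5.0546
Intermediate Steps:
r = -23/8 (r = (⅛)*(-23) = -23/8 ≈ -2.8750)
b = √17 ≈ 4.1231
w(Y) = Y³
(w(H(5))*b)*(r/(-22) - 23/(-21)) = (1³*√17)*(-23/8/(-22) - 23/(-21)) = (1*√17)*(-23/8*(-1/22) - 23*(-1/21)) = √17*(23/176 + 23/21) = √17*(4531/3696) = 4531*√17/3696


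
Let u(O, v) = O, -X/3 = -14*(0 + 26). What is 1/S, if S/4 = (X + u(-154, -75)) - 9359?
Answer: -1/33684 ≈ -2.9688e-5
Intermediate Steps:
X = 1092 (X = -(-42)*(0 + 26) = -(-42)*26 = -3*(-364) = 1092)
S = -33684 (S = 4*((1092 - 154) - 9359) = 4*(938 - 9359) = 4*(-8421) = -33684)
1/S = 1/(-33684) = -1/33684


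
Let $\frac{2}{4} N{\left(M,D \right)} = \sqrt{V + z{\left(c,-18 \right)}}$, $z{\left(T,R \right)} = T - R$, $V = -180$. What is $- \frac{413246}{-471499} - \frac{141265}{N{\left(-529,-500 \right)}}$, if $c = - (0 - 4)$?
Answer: $\frac{413246}{471499} + \frac{141265 i \sqrt{158}}{316} \approx 0.87645 + 5619.2 i$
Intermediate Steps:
$c = 4$ ($c = \left(-1\right) \left(-4\right) = 4$)
$N{\left(M,D \right)} = 2 i \sqrt{158}$ ($N{\left(M,D \right)} = 2 \sqrt{-180 + \left(4 - -18\right)} = 2 \sqrt{-180 + \left(4 + 18\right)} = 2 \sqrt{-180 + 22} = 2 \sqrt{-158} = 2 i \sqrt{158}$)
$- \frac{413246}{-471499} - \frac{141265}{N{\left(-529,-500 \right)}} = - \frac{413246}{-471499} - \frac{141265}{2 i \sqrt{158}} = \left(-413246\right) \left(- \frac{1}{471499}\right) - 141265 \left(- \frac{i \sqrt{158}}{316}\right) = \frac{413246}{471499} + \frac{141265 i \sqrt{158}}{316}$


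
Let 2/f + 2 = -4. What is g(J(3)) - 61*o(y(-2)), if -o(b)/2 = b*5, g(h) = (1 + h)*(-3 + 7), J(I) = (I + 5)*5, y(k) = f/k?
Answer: 797/3 ≈ 265.67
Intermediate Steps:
f = -⅓ (f = 2/(-2 - 4) = 2/(-6) = 2*(-⅙) = -⅓ ≈ -0.33333)
y(k) = -1/(3*k)
J(I) = 25 + 5*I (J(I) = (5 + I)*5 = 25 + 5*I)
g(h) = 4 + 4*h (g(h) = (1 + h)*4 = 4 + 4*h)
o(b) = -10*b (o(b) = -2*b*5 = -10*b)
g(J(3)) - 61*o(y(-2)) = (4 + 4*(25 + 5*3)) - (-610)*(-⅓/(-2)) = (4 + 4*(25 + 15)) - (-610)*(-⅓*(-½)) = (4 + 4*40) - (-610)/6 = (4 + 160) - 61*(-5/3) = 164 + 305/3 = 797/3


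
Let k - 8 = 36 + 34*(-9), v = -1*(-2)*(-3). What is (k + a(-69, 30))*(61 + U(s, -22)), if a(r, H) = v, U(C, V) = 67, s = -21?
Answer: -34304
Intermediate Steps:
v = -6 (v = 2*(-3) = -6)
a(r, H) = -6
k = -262 (k = 8 + (36 + 34*(-9)) = 8 + (36 - 306) = 8 - 270 = -262)
(k + a(-69, 30))*(61 + U(s, -22)) = (-262 - 6)*(61 + 67) = -268*128 = -34304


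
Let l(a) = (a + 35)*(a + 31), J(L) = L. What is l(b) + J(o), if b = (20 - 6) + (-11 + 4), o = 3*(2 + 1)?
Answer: 1605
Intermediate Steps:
o = 9 (o = 3*3 = 9)
b = 7 (b = 14 - 7 = 7)
l(a) = (31 + a)*(35 + a) (l(a) = (35 + a)*(31 + a) = (31 + a)*(35 + a))
l(b) + J(o) = (1085 + 7² + 66*7) + 9 = (1085 + 49 + 462) + 9 = 1596 + 9 = 1605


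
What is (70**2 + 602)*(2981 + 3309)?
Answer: 34607580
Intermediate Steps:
(70**2 + 602)*(2981 + 3309) = (4900 + 602)*6290 = 5502*6290 = 34607580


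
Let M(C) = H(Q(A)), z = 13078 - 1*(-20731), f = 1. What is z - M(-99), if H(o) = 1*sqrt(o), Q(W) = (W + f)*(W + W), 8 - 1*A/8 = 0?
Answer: 33809 - 8*sqrt(130) ≈ 33718.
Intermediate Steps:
A = 64 (A = 64 - 8*0 = 64 + 0 = 64)
Q(W) = 2*W*(1 + W) (Q(W) = (W + 1)*(W + W) = (1 + W)*(2*W) = 2*W*(1 + W))
H(o) = sqrt(o)
z = 33809 (z = 13078 + 20731 = 33809)
M(C) = 8*sqrt(130) (M(C) = sqrt(2*64*(1 + 64)) = sqrt(2*64*65) = sqrt(8320) = 8*sqrt(130))
z - M(-99) = 33809 - 8*sqrt(130)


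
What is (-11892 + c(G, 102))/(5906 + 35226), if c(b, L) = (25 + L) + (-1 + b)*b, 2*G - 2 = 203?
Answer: -5445/164528 ≈ -0.033095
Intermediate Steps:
G = 205/2 (G = 1 + (½)*203 = 1 + 203/2 = 205/2 ≈ 102.50)
c(b, L) = 25 + L + b*(-1 + b) (c(b, L) = (25 + L) + b*(-1 + b) = 25 + L + b*(-1 + b))
(-11892 + c(G, 102))/(5906 + 35226) = (-11892 + (25 + 102 + (205/2)² - 1*205/2))/(5906 + 35226) = (-11892 + (25 + 102 + 42025/4 - 205/2))/41132 = (-11892 + 42123/4)*(1/41132) = -5445/4*1/41132 = -5445/164528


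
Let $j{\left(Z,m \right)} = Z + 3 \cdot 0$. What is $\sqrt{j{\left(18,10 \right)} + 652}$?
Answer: $\sqrt{670} \approx 25.884$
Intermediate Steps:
$j{\left(Z,m \right)} = Z$ ($j{\left(Z,m \right)} = Z + 0 = Z$)
$\sqrt{j{\left(18,10 \right)} + 652} = \sqrt{18 + 652} = \sqrt{670}$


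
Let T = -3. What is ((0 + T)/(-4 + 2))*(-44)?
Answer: -66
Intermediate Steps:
((0 + T)/(-4 + 2))*(-44) = ((0 - 3)/(-4 + 2))*(-44) = -3/(-2)*(-44) = -3*(-½)*(-44) = (3/2)*(-44) = -66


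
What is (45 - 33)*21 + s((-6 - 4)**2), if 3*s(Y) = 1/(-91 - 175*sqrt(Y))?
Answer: 1391795/5523 ≈ 252.00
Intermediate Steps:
s(Y) = 1/(3*(-91 - 175*sqrt(Y)))
(45 - 33)*21 + s((-6 - 4)**2) = (45 - 33)*21 - 1/(273 + 525*sqrt((-6 - 4)**2)) = 12*21 - 1/(273 + 525*sqrt((-10)**2)) = 252 - 1/(273 + 525*sqrt(100)) = 252 - 1/(273 + 525*10) = 252 - 1/(273 + 5250) = 252 - 1/5523 = 1391795/5523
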